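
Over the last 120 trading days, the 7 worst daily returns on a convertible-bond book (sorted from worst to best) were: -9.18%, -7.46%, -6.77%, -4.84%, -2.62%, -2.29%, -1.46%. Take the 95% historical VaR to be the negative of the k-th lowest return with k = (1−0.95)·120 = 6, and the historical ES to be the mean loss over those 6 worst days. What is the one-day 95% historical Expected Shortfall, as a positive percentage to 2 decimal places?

The 6 worst returns sum to -33.16%.
ES = −(-33.16%) / 6 = 5.5266…% ≈ 5.53%.

5.53%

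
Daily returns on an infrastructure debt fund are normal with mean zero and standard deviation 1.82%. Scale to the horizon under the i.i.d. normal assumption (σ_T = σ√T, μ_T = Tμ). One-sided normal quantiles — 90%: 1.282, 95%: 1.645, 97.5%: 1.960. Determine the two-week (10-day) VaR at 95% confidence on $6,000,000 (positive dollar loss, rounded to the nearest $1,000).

$568,000

σ_{10d} = 1.82% × √10 = 5.755%.
VaR = 1.645 × 5.755% = 9.467%.
On $6,000,000: 0.09467 × $6,000,000 = $568,020.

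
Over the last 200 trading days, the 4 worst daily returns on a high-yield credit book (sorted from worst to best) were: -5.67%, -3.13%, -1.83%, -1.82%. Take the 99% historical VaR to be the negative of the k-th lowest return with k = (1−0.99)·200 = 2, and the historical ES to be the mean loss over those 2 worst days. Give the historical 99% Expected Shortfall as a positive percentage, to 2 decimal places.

The 2 worst returns sum to -8.80%.
ES = −(-8.80%) / 2 = 4.4% ≈ 4.40%.

4.40%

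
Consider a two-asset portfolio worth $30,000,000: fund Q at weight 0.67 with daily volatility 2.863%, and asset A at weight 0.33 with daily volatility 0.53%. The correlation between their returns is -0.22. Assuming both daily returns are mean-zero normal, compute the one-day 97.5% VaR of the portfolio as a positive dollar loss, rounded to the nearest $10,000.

$1,110,000

σ_p² = 0.67²·2.863² + 0.33²·0.53² + 2·-0.22·0.67·0.33·2.863·0.53 = 3.5625 (%²).
σ_p = √3.5625 = 1.887%.
At 97.5%, z = 1.960.
VaR = 1.960 × 1.887% = 3.699%; on $30,000,000 that is $1,109,700.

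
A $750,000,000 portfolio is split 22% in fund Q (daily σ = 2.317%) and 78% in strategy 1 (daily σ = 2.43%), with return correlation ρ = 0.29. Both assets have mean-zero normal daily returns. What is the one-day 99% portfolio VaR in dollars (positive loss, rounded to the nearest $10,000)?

$36,650,000

σ_p² = 0.22²·2.317² + 0.78²·2.43² + 2·0.29·0.22·0.78·2.317·2.43 = 4.4127 (%²).
σ_p = √4.4127 = 2.101%.
At 99%, z = 2.326.
VaR = 2.326 × 2.101% = 4.887%; on $750,000,000 that is $36,652,500.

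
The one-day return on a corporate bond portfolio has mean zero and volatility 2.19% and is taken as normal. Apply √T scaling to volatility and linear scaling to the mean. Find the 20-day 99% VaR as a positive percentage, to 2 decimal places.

22.78%

At 99%, z = 2.326.
σ_{20d} = 2.19% × √20 = 9.794%.
VaR = 2.326 × 9.794% = 22.781%.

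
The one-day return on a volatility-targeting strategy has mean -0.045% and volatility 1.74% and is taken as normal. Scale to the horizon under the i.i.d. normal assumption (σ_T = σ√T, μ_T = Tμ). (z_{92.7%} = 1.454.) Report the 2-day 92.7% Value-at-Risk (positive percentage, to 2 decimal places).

σ_{2d} = 1.74% × √2 = 2.461%; μ_{2d} = 2 × -0.045% = -0.090%.
VaR = −(-0.090%) + 1.454 × 2.461% = 3.668%.

3.67%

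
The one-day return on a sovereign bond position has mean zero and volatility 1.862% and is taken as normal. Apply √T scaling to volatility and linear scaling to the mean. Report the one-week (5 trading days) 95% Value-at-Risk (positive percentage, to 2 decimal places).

6.85%

At 95%, z = 1.645.
σ_{5d} = 1.862% × √5 = 4.164%.
VaR = 1.645 × 4.164% = 6.850%.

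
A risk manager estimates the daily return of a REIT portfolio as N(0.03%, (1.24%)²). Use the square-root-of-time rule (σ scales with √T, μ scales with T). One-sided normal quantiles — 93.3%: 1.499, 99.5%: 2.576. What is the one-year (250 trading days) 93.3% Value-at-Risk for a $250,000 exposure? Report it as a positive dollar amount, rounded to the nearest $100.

$54,700

σ_{250d} = 1.24% × √250 = 19.606%; μ_{250d} = 250 × 0.03% = 7.500%.
VaR = −(7.500%) + 1.499 × 19.606% = 21.889%.
On $250,000: 0.21889 × $250,000 = $54,722.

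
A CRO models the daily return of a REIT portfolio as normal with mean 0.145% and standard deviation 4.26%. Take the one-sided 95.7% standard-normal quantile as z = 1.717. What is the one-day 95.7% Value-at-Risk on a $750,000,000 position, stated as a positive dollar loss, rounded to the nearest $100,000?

$53,800,000

VaR = −μ + z·σ = −(0.145%) + 1.717 × 4.26% = 7.169%.
On $750,000,000: 0.07169 × $750,000,000 = $53,767,500.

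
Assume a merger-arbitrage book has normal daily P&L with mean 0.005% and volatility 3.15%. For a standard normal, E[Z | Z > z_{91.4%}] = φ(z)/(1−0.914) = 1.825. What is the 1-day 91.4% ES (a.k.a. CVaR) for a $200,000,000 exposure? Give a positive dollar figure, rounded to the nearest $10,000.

$11,490,000

ES = −(0.005%) + 3.15% × 1.825 = 5.744%.
On $200,000,000: 0.05744 × $200,000,000 = $11,488,000.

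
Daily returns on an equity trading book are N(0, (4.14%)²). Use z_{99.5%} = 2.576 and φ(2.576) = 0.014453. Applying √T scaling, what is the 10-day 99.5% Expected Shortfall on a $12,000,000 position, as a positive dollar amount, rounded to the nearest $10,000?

σ_{10d} = 4.14% × √10 = 13.092%.
ES multiplier = φ(z)/(1−α) = 0.014453/0.005 = 2.891.
ES = 13.092% × 2.891 = 37.849%; on $12,000,000: $4,541,880.

$4,540,000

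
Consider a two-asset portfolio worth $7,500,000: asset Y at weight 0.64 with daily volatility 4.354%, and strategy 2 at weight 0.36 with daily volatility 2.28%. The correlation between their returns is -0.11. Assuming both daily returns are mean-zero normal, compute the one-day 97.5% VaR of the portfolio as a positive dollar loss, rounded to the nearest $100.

σ_p² = 0.64²·4.354² + 0.36²·2.28² + 2·-0.11·0.64·0.36·4.354·2.28 = 7.9354 (%²).
σ_p = √7.9354 = 2.817%.
At 97.5%, z = 1.960.
VaR = 1.960 × 2.817% = 5.521%; on $7,500,000 that is $414,075.

$414,100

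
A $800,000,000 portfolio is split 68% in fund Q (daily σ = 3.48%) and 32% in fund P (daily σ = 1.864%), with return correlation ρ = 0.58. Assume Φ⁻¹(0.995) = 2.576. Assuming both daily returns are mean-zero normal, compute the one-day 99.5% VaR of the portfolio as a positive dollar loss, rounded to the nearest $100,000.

$56,800,000

σ_p² = 0.68²·3.48² + 0.32²·1.864² + 2·0.58·0.68·0.32·3.48·1.864 = 7.5930 (%²).
σ_p = √7.5930 = 2.756%.
VaR = 2.576 × 2.756% = 7.099%; on $800,000,000 that is $56,792,000.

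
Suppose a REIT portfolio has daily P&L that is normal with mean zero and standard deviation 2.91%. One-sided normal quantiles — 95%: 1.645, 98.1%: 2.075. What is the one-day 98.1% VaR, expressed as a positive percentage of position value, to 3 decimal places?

6.038%

VaR = z·σ = 2.075 × 2.91% = 6.038%.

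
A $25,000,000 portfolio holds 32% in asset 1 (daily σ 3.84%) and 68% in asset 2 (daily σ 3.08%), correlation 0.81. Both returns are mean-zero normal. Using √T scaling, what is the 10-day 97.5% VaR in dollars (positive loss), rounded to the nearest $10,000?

$4,920,000

σ_p = √(0.32²·3.84² + 0.68²·3.08² + 2·0.81·0.32·0.68·3.84·3.08) = 3.173%.
σ_{10d} = 3.173% × √10 = 10.034%.
z(97.5%) = 1.960.
VaR = 1.960 × 10.034% = 19.667%; on $25,000,000 that is $4,916,750.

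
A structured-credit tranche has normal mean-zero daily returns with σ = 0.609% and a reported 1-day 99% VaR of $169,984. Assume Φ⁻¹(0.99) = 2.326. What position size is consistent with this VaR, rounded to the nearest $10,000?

$12,000,000

VaR as a fraction of value: z·σ = 2.326 × 0.609% = 1.41653%.
Position = $169,984 / 0.0141653 = $11,999,994.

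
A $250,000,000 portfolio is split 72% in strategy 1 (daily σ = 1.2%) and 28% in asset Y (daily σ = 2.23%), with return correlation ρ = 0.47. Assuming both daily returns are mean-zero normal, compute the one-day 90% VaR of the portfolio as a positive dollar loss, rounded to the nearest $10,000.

σ_p² = 0.72²·1.2² + 0.28²·2.23² + 2·0.47·0.72·0.28·1.2·2.23 = 1.6435 (%²).
σ_p = √1.6435 = 1.282%.
At 90%, z = 1.282.
VaR = 1.282 × 1.282% = 1.644%; on $250,000,000 that is $4,110,000.

$4,110,000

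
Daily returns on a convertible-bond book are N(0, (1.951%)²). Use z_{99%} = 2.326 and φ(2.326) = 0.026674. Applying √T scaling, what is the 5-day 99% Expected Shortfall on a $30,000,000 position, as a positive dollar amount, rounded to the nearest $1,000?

$3,491,000

σ_{5d} = 1.951% × √5 = 4.363%.
ES multiplier = φ(z)/(1−α) = 0.026674/0.01 = 2.667.
ES = 4.363% × 2.667 = 11.636%; on $30,000,000: $3,490,800.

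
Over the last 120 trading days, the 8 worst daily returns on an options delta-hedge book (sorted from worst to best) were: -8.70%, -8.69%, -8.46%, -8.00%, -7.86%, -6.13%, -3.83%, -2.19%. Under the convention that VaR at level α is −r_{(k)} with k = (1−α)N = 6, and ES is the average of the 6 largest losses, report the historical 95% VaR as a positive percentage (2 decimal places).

6.13%

k = 6; the 6th lowest return is -6.13%, so VaR = 6.13%.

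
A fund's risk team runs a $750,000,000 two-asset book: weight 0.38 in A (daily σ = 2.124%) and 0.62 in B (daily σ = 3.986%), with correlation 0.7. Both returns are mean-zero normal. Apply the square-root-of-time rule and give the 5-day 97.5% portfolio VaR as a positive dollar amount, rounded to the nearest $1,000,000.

σ_p = √(0.38²·2.124² + 0.62²·3.986² + 2·0.7·0.38·0.62·2.124·3.986) = 3.091%.
σ_{5d} = 3.091% × √5 = 6.912%.
z(97.5%) = 1.960.
VaR = 1.960 × 6.912% = 13.548%; on $750,000,000 that is $101,610,000.

$102,000,000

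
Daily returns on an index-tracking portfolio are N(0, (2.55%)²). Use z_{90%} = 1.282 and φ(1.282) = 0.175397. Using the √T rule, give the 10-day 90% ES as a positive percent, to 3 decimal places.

14.144%

σ_{10d} = 2.55% × √10 = 8.064%.
ES multiplier = φ(z)/(1−α) = 0.175397/0.1 = 1.754.
ES = 8.064% × 1.754 = 14.144%.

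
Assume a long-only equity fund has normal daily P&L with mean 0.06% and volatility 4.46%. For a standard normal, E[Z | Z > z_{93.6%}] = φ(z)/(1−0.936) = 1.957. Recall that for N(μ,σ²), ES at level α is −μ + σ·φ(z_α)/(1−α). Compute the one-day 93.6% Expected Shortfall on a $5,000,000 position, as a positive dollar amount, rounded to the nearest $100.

$433,400

ES = −(0.06%) + 4.46% × 1.957 = 8.668%.
On $5,000,000: 0.08668 × $5,000,000 = $433,400.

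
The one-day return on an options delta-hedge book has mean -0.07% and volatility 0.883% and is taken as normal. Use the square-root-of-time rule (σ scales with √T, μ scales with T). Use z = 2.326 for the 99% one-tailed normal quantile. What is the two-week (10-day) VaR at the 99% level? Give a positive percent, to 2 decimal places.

σ_{10d} = 0.883% × √10 = 2.792%; μ_{10d} = 10 × -0.07% = -0.700%.
VaR = −(-0.700%) + 2.326 × 2.792% = 7.194%.

7.19%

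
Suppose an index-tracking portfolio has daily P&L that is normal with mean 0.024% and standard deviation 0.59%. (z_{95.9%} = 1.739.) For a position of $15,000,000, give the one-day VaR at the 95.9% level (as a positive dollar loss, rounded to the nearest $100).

$150,300

VaR = −μ + z·σ = −(0.024%) + 1.739 × 0.59% = 1.002%.
On $15,000,000: 0.01002 × $15,000,000 = $150,300.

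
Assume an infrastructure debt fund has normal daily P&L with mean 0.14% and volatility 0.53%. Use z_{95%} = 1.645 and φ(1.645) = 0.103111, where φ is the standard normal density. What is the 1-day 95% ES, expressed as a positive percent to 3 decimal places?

Tail multiplier: φ(z)/(1−α) = 0.103111 / 0.05 = 2.062.
ES = −(0.14%) + 0.53% × 2.062 = 0.953%.

0.953%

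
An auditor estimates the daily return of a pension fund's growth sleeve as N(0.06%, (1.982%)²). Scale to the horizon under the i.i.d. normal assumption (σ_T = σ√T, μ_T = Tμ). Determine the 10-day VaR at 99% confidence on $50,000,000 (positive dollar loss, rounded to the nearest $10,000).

At 99%, z = 2.326.
σ_{10d} = 1.982% × √10 = 6.268%; μ_{10d} = 10 × 0.06% = 0.600%.
VaR = −(0.600%) + 2.326 × 6.268% = 13.979%.
On $50,000,000: 0.13979 × $50,000,000 = $6,989,500.

$6,990,000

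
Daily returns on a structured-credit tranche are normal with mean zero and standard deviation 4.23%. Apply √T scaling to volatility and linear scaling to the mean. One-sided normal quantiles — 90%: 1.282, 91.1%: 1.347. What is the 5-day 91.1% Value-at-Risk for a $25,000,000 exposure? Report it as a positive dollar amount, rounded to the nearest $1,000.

σ_{5d} = 4.23% × √5 = 9.459%.
VaR = 1.347 × 9.459% = 12.741%.
On $25,000,000: 0.12741 × $25,000,000 = $3,185,250.

$3,185,000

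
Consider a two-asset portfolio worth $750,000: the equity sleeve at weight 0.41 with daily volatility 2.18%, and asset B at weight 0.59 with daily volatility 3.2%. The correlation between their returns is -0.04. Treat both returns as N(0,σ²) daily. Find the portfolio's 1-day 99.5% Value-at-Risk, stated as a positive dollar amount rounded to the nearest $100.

$39,700

σ_p² = 0.41²·2.18² + 0.59²·3.2² + 2·-0.04·0.41·0.59·2.18·3.2 = 4.2284 (%²).
σ_p = √4.2284 = 2.056%.
At 99.5%, z = 2.576.
VaR = 2.576 × 2.056% = 5.296%; on $750,000 that is $39,720.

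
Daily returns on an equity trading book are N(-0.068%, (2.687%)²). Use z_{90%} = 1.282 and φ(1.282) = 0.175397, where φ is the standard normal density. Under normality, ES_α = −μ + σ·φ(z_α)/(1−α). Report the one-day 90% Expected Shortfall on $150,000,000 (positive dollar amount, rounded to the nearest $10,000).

Tail multiplier: φ(z)/(1−α) = 0.175397 / 0.1 = 1.754.
ES = −(-0.068%) + 2.687% × 1.754 = 4.781%.
On $150,000,000: 0.04781 × $150,000,000 = $7,171,500.

$7,170,000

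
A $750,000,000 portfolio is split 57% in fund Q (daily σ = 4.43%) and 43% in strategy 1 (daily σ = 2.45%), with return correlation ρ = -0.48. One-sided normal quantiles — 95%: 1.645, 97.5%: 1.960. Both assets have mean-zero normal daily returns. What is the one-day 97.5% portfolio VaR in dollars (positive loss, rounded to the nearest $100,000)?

$32,600,000

σ_p² = 0.57²·4.43² + 0.43²·2.45² + 2·-0.48·0.57·0.43·4.43·2.45 = 4.9322 (%²).
σ_p = √4.9322 = 2.221%.
VaR = 1.960 × 2.221% = 4.353%; on $750,000,000 that is $32,647,500.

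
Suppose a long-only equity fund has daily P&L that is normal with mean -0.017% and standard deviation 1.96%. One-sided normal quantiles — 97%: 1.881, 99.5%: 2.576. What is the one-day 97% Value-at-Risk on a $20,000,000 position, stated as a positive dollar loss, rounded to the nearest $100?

$740,800

VaR = −μ + z·σ = −(-0.017%) + 1.881 × 1.96% = 3.704%.
On $20,000,000: 0.03704 × $20,000,000 = $740,800.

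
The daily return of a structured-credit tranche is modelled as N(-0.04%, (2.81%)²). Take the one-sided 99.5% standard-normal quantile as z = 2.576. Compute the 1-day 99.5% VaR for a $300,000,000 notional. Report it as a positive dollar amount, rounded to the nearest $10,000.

$21,840,000

VaR = −μ + z·σ = −(-0.04%) + 2.576 × 2.81% = 7.279%.
On $300,000,000: 0.07279 × $300,000,000 = $21,837,000.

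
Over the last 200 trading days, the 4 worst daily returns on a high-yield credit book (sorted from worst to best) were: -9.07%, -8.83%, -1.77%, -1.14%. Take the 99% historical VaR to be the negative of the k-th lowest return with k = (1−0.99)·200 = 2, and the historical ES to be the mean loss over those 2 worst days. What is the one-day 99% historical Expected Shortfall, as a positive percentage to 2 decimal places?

8.95%

The 2 worst returns sum to -17.90%.
ES = −(-17.90%) / 2 = 8.95%.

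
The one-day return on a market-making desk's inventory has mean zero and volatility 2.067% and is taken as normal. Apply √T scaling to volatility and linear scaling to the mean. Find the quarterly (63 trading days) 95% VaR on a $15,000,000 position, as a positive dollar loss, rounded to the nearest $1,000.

$4,048,000

At 95%, z = 1.645.
σ_{63d} = 2.067% × √63 = 16.406%.
VaR = 1.645 × 16.406% = 26.988%.
On $15,000,000: 0.26988 × $15,000,000 = $4,048,200.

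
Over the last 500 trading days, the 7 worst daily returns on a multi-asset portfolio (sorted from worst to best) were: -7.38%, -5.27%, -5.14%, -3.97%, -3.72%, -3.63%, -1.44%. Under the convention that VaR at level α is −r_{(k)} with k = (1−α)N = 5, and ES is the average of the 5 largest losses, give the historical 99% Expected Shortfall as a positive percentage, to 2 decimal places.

The 5 worst returns sum to -25.48%.
ES = −(-25.48%) / 5 = 5.096% ≈ 5.10%.

5.10%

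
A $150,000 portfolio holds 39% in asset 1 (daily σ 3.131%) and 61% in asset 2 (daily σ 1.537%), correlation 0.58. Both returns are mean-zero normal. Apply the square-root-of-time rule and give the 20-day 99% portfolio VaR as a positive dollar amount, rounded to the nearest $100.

$30,000

σ_p = √(0.39²·3.131² + 0.61²·1.537² + 2·0.58·0.39·0.61·3.131·1.537) = 1.923%.
σ_{20d} = 1.923% × √20 = 8.600%.
z(99%) = 2.326.
VaR = 2.326 × 8.600% = 20.004%; on $150,000 that is $30,006.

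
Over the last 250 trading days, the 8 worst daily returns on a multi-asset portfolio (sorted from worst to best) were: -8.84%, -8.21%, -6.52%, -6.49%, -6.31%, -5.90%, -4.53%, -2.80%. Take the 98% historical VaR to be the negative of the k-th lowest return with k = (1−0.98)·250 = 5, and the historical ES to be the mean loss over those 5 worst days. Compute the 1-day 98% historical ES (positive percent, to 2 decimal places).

The 5 worst returns sum to -36.37%.
ES = −(-36.37%) / 5 = 7.274% ≈ 7.27%.

7.27%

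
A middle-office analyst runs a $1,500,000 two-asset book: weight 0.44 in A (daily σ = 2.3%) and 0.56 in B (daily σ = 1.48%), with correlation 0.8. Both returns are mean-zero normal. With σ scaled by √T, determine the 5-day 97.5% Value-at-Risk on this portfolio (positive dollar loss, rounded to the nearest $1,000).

σ_p = √(0.44²·2.3² + 0.56²·1.48² + 2·0.8·0.44·0.56·2.3·1.48) = 1.747%.
σ_{5d} = 1.747% × √5 = 3.906%.
z(97.5%) = 1.960.
VaR = 1.960 × 3.906% = 7.656%; on $1,500,000 that is $114,840.

$115,000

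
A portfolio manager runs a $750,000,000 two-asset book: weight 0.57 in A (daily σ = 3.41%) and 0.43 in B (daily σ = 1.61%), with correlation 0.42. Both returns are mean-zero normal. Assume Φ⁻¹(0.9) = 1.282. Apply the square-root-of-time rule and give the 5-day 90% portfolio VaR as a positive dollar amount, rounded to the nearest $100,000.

$49,900,000

σ_p = √(0.57²·3.41² + 0.43²·1.61² + 2·0.42·0.57·0.43·3.41·1.61) = 2.321%.
σ_{5d} = 2.321% × √5 = 5.190%.
VaR = 1.282 × 5.190% = 6.654%; on $750,000,000 that is $49,905,000.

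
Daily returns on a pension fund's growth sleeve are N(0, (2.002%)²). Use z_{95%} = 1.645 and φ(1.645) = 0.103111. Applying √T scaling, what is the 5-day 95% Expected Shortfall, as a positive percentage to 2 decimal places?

σ_{5d} = 2.002% × √5 = 4.477%.
ES multiplier = φ(z)/(1−α) = 0.103111/0.05 = 2.062.
ES = 4.477% × 2.062 = 9.232%.

9.23%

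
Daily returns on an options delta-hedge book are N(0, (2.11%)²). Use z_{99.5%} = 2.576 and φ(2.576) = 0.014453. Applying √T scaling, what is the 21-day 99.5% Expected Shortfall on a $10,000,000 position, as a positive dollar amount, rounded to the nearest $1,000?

$2,795,000

σ_{21d} = 2.11% × √21 = 9.669%.
ES multiplier = φ(z)/(1−α) = 0.014453/0.005 = 2.891.
ES = 9.669% × 2.891 = 27.953%; on $10,000,000: $2,795,300.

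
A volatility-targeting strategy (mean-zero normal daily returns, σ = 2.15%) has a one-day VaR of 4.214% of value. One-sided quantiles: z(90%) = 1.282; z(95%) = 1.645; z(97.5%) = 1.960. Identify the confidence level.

Implied z = VaR/σ = 4.214 / 2.15 = 1.960.
This matches z(97.5%) = 1.960.

97.5%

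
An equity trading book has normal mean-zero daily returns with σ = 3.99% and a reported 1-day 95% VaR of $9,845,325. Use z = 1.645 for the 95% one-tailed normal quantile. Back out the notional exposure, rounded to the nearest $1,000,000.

$150,000,000

VaR as a fraction of value: z·σ = 1.645 × 3.99% = 6.56355%.
Position = $9,845,325 / 0.0656355 = $150,000,000.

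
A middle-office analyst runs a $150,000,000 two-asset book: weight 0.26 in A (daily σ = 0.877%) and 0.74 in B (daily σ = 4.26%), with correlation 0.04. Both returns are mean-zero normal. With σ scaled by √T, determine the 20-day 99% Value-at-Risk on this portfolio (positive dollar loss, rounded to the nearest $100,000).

σ_p = √(0.26²·0.877² + 0.74²·4.26² + 2·0.04·0.26·0.74·0.877·4.26) = 3.170%.
σ_{20d} = 3.170% × √20 = 14.177%.
z(99%) = 2.326.
VaR = 2.326 × 14.177% = 32.976%; on $150,000,000 that is $49,464,000.

$49,500,000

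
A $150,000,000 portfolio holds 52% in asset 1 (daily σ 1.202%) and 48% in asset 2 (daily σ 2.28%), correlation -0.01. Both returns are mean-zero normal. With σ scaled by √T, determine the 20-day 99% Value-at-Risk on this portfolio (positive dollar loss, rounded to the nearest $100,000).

$19,600,000

σ_p = √(0.52²·1.202² + 0.48²·2.28² + 2·-0.01·0.52·0.48·1.202·2.28) = 1.255%.
σ_{20d} = 1.255% × √20 = 5.613%.
z(99%) = 2.326.
VaR = 2.326 × 5.613% = 13.056%; on $150,000,000 that is $19,584,000.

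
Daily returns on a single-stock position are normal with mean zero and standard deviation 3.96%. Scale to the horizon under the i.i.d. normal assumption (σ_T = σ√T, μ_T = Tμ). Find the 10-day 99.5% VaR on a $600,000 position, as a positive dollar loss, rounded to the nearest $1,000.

At 99.5%, z = 2.576.
σ_{10d} = 3.96% × √10 = 12.523%.
VaR = 2.576 × 12.523% = 32.259%.
On $600,000: 0.32259 × $600,000 = $193,554.

$194,000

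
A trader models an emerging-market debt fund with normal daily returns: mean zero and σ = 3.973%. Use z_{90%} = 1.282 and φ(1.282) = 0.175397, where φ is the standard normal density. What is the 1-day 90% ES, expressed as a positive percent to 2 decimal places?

Tail multiplier: φ(z)/(1−α) = 0.175397 / 0.1 = 1.754.
ES = 3.973% × 1.754 = 6.969%.

6.97%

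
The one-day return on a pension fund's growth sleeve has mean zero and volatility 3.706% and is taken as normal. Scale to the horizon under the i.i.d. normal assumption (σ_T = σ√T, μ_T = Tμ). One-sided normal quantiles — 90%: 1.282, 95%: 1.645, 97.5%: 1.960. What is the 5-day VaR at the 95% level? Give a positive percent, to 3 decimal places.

13.632%

σ_{5d} = 3.706% × √5 = 8.287%.
VaR = 1.645 × 8.287% = 13.632%.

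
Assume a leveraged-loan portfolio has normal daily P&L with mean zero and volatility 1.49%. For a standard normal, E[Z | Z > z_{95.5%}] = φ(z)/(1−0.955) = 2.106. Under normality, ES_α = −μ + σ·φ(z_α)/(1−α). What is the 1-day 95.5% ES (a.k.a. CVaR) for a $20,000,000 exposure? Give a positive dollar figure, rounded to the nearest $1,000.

$628,000

ES = 1.49% × 2.106 = 3.138%.
On $20,000,000: 0.03138 × $20,000,000 = $627,600.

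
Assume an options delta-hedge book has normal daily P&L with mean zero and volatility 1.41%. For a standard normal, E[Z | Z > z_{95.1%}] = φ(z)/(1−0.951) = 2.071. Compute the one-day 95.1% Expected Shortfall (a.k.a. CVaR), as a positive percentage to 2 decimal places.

ES = 1.41% × 2.071 = 2.920%.

2.92%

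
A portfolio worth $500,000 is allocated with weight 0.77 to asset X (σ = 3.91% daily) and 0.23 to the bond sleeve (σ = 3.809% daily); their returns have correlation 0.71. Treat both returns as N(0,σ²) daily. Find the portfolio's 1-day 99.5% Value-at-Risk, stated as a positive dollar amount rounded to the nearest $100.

$47,500

σ_p² = 0.77²·3.91² + 0.23²·3.809² + 2·0.71·0.77·0.23·3.91·3.809 = 13.5772 (%²).
σ_p = √13.5772 = 3.685%.
At 99.5%, z = 2.576.
VaR = 2.576 × 3.685% = 9.493%; on $500,000 that is $47,465.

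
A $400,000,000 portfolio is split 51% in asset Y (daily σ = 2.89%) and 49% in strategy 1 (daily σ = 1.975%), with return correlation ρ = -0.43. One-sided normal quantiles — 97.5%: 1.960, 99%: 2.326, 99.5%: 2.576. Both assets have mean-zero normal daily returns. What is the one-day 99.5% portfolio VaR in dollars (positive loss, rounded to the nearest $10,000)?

$14,140,000

σ_p² = 0.51²·2.89² + 0.49²·1.975² + 2·-0.43·0.51·0.49·2.89·1.975 = 1.8822 (%²).
σ_p = √1.8822 = 1.372%.
VaR = 2.576 × 1.372% = 3.534%; on $400,000,000 that is $14,136,000.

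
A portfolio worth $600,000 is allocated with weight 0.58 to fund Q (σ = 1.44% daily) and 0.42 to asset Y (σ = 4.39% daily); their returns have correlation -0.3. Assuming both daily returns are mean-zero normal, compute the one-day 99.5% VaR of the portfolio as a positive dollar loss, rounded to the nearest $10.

$27,530

σ_p² = 0.58²·1.44² + 0.42²·4.39² + 2·-0.3·0.58·0.42·1.44·4.39 = 3.1732 (%²).
σ_p = √3.1732 = 1.781%.
At 99.5%, z = 2.576.
VaR = 2.576 × 1.781% = 4.588%; on $600,000 that is $27,528.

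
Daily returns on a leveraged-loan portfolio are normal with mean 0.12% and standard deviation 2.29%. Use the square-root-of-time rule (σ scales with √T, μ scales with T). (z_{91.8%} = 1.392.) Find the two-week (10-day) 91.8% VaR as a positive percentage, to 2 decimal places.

8.88%

σ_{10d} = 2.29% × √10 = 7.242%; μ_{10d} = 10 × 0.12% = 1.200%.
VaR = −(1.200%) + 1.392 × 7.242% = 8.881%.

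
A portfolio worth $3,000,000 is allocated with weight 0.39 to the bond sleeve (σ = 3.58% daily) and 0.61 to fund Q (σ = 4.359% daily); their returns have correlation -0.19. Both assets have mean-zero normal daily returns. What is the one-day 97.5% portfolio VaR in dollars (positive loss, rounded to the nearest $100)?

$162,200

σ_p² = 0.39²·3.58² + 0.61²·4.359² + 2·-0.19·0.39·0.61·3.58·4.359 = 7.6089 (%²).
σ_p = √7.6089 = 2.758%.
At 97.5%, z = 1.960.
VaR = 1.960 × 2.758% = 5.406%; on $3,000,000 that is $162,180.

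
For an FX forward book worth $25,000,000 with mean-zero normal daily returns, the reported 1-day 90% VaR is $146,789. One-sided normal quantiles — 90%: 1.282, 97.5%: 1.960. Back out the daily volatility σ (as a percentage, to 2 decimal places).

0.46%

VaR as a fraction: $146,789 / $25,000,000 = 0.587%.
σ = VaR / z = 0.587% / 1.282 = 0.458%.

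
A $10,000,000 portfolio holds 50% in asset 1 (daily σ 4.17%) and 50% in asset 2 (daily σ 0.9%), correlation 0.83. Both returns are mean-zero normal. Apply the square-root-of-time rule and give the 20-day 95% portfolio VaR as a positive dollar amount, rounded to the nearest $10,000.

σ_p = √(0.5²·4.17² + 0.5²·0.9² + 2·0.83·0.5·0.5·4.17·0.9) = 2.471%.
σ_{20d} = 2.471% × √20 = 11.051%.
z(95%) = 1.645.
VaR = 1.645 × 11.051% = 18.179%; on $10,000,000 that is $1,817,900.

$1,820,000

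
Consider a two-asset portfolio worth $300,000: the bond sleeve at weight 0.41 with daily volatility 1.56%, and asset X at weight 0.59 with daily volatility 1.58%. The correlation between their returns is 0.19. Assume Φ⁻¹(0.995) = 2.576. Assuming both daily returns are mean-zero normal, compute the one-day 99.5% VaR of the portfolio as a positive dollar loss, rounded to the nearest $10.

$9,480

σ_p² = 0.41²·1.56² + 0.59²·1.58² + 2·0.19·0.41·0.59·1.56·1.58 = 1.5047 (%²).
σ_p = √1.5047 = 1.227%.
VaR = 2.576 × 1.227% = 3.161%; on $300,000 that is $9,483.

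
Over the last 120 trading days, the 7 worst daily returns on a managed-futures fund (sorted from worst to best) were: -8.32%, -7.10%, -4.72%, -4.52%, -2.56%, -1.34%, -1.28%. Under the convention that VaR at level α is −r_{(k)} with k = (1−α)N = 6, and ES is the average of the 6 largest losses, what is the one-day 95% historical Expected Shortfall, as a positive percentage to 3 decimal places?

4.760%

The 6 worst returns sum to -28.56%.
ES = −(-28.56%) / 6 = 4.76% ≈ 4.760%.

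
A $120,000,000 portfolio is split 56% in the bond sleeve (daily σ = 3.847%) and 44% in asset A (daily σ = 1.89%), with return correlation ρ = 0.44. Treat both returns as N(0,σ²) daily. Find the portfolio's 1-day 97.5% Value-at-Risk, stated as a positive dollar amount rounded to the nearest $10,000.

σ_p² = 0.56²·3.847² + 0.44²·1.89² + 2·0.44·0.56·0.44·3.847·1.89 = 6.9092 (%²).
σ_p = √6.9092 = 2.629%.
At 97.5%, z = 1.960.
VaR = 1.960 × 2.629% = 5.153%; on $120,000,000 that is $6,183,600.

$6,180,000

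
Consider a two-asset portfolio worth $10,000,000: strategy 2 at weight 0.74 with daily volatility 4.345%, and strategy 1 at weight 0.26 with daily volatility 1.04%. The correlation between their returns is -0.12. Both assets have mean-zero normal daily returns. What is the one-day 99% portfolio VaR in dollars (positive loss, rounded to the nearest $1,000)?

$743,000

σ_p² = 0.74²·4.345² + 0.26²·1.04² + 2·-0.12·0.74·0.26·4.345·1.04 = 10.2026 (%²).
σ_p = √10.2026 = 3.194%.
At 99%, z = 2.326.
VaR = 2.326 × 3.194% = 7.429%; on $10,000,000 that is $742,900.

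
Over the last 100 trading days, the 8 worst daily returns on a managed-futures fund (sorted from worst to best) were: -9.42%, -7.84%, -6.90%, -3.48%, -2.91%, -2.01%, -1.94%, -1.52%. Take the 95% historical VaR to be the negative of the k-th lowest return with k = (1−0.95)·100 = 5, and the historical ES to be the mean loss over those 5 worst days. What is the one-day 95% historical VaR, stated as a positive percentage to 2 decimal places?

2.91%

k = 5; the 5th lowest return is -2.91%, so VaR = 2.91%.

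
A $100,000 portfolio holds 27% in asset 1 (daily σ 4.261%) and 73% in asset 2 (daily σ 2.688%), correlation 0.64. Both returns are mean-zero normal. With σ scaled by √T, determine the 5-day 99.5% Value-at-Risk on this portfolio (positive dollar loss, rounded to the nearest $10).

$16,360

σ_p = √(0.27²·4.261² + 0.73²·2.688² + 2·0.64·0.27·0.73·4.261·2.688) = 2.840%.
σ_{5d} = 2.840% × √5 = 6.350%.
z(99.5%) = 2.576.
VaR = 2.576 × 6.350% = 16.358%; on $100,000 that is $16,358.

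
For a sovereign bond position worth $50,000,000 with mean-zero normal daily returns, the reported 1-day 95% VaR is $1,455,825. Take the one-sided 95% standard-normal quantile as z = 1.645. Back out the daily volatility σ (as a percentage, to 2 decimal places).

1.77%

VaR as a fraction: $1,455,825 / $50,000,000 = 2.912%.
σ = VaR / z = 2.912% / 1.645 = 1.770%.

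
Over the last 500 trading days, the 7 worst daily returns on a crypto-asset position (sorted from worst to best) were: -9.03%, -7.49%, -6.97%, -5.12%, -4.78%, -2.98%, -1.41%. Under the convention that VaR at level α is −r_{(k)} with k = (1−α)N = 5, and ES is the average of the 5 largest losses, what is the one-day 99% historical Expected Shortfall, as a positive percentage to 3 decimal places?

The 5 worst returns sum to -33.39%.
ES = −(-33.39%) / 5 = 6.678%.

6.678%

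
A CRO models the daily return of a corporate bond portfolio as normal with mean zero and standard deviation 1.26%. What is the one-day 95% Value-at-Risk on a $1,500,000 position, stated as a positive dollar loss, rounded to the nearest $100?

At 95% one-sided, z = 1.645.
VaR = z·σ = 1.645 × 1.26% = 2.073%.
On $1,500,000: 0.02073 × $1,500,000 = $31,095.

$31,100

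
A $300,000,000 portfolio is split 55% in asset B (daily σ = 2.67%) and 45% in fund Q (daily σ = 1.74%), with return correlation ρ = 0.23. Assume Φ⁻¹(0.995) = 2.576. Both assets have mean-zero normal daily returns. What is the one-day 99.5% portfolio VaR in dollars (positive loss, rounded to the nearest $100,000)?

$14,000,000

σ_p² = 0.55²·2.67² + 0.45²·1.74² + 2·0.23·0.55·0.45·2.67·1.74 = 3.2985 (%²).
σ_p = √3.2985 = 1.816%.
VaR = 2.576 × 1.816% = 4.678%; on $300,000,000 that is $14,034,000.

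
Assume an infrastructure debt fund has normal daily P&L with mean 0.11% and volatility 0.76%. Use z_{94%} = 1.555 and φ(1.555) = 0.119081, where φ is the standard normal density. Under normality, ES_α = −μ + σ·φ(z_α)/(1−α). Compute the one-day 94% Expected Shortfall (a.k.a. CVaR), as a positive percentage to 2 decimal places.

1.40%

Tail multiplier: φ(z)/(1−α) = 0.119081 / 0.06 = 1.985.
ES = −(0.11%) + 0.76% × 1.985 = 1.399%.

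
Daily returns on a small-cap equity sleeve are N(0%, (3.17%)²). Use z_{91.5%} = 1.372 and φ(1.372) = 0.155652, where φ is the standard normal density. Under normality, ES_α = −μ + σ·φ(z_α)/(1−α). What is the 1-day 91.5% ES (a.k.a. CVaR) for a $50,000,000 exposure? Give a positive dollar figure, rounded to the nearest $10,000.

Tail multiplier: φ(z)/(1−α) = 0.155652 / 0.085 = 1.831.
ES = 3.17% × 1.831 = 5.804%.
On $50,000,000: 0.05804 × $50,000,000 = $2,902,000.

$2,900,000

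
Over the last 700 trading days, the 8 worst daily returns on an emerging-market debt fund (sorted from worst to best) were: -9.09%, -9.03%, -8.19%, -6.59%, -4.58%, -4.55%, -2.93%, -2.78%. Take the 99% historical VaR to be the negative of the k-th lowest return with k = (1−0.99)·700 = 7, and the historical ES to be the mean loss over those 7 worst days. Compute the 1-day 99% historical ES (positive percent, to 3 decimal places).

6.423%

The 7 worst returns sum to -44.96%.
ES = −(-44.96%) / 7 = 6.4228…% ≈ 6.423%.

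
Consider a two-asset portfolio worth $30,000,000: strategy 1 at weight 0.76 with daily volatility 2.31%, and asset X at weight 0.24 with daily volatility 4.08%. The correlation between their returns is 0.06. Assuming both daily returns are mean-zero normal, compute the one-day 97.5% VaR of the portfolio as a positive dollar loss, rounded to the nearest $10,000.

$1,210,000

σ_p² = 0.76²·2.31² + 0.24²·4.08² + 2·0.06·0.76·0.24·2.31·4.08 = 4.2473 (%²).
σ_p = √4.2473 = 2.061%.
At 97.5%, z = 1.960.
VaR = 1.960 × 2.061% = 4.040%; on $30,000,000 that is $1,212,000.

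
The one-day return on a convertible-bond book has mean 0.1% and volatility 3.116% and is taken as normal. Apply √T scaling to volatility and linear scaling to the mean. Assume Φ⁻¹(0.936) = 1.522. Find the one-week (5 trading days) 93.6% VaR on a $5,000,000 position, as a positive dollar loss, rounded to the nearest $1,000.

$505,000

σ_{5d} = 3.116% × √5 = 6.968%; μ_{5d} = 5 × 0.1% = 0.500%.
VaR = −(0.500%) + 1.522 × 6.968% = 10.105%.
On $5,000,000: 0.10105 × $5,000,000 = $505,250.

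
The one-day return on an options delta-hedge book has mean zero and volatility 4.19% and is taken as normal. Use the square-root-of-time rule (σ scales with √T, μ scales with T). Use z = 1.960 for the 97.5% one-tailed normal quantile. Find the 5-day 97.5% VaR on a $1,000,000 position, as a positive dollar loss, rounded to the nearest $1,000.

σ_{5d} = 4.19% × √5 = 9.369%.
VaR = 1.960 × 9.369% = 18.363%.
On $1,000,000: 0.18363 × $1,000,000 = $183,630.

$184,000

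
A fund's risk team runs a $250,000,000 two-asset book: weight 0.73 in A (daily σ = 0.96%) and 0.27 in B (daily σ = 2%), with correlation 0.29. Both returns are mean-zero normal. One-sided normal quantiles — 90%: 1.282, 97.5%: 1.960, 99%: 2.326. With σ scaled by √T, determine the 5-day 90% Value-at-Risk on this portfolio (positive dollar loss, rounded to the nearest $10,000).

$7,170,000

σ_p = √(0.73²·0.96² + 0.27²·2² + 2·0.29·0.73·0.27·0.96·2) = 1.001%.
σ_{5d} = 1.001% × √5 = 2.238%.
VaR = 1.282 × 2.238% = 2.869%; on $250,000,000 that is $7,172,500.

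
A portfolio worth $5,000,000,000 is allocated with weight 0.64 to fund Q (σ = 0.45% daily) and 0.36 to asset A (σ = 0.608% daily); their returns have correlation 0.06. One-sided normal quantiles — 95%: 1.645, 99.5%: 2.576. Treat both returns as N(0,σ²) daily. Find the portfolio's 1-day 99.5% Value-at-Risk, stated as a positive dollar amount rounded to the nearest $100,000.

σ_p² = 0.64²·0.45² + 0.36²·0.608² + 2·0.06·0.64·0.36·0.45·0.608 = 0.1384 (%²).
σ_p = √0.1384 = 0.372%.
VaR = 2.576 × 0.372% = 0.958%; on $5,000,000,000 that is $47,900,000.

$47,900,000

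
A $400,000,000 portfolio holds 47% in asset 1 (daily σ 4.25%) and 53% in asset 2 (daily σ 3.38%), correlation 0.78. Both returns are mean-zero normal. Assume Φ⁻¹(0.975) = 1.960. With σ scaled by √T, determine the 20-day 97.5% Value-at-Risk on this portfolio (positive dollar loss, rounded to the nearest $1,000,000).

$125,000,000

σ_p = √(0.47²·4.25² + 0.53²·3.38² + 2·0.78·0.47·0.53·4.25·3.38) = 3.575%.
σ_{20d} = 3.575% × √20 = 15.988%.
VaR = 1.960 × 15.988% = 31.336%; on $400,000,000 that is $125,344,000.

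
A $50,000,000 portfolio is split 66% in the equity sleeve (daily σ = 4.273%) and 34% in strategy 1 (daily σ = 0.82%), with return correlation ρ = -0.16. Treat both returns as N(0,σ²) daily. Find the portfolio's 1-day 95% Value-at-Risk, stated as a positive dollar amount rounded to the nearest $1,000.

$2,294,000

σ_p² = 0.66²·4.273² + 0.34²·0.82² + 2·-0.16·0.66·0.34·4.273·0.82 = 7.7795 (%²).
σ_p = √7.7795 = 2.789%.
At 95%, z = 1.645.
VaR = 1.645 × 2.789% = 4.588%; on $50,000,000 that is $2,294,000.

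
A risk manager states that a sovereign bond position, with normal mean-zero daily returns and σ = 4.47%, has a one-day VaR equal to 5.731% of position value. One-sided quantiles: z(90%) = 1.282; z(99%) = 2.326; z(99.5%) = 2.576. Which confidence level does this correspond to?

Implied z = VaR/σ = 5.731 / 4.47 = 1.282.
This matches z(90%) = 1.282.

90%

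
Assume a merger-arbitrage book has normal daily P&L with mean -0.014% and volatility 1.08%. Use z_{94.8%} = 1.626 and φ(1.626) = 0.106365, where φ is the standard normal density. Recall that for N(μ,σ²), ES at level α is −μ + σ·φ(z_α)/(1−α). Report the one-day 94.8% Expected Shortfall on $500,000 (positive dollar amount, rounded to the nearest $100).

$11,100

Tail multiplier: φ(z)/(1−α) = 0.106365 / 0.052 = 2.045.
ES = −(-0.014%) + 1.08% × 2.045 = 2.223%.
On $500,000: 0.02223 × $500,000 = $11,115.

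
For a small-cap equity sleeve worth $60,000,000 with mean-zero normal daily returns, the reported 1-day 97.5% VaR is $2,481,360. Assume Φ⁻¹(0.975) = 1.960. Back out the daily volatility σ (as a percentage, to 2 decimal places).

2.11%

VaR as a fraction: $2,481,360 / $60,000,000 = 4.136%.
σ = VaR / z = 4.136% / 1.960 = 2.110%.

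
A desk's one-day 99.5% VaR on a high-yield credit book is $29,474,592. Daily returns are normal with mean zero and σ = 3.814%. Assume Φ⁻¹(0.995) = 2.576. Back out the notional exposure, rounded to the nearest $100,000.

$300,000,000

VaR as a fraction of value: z·σ = 2.576 × 3.814% = 9.82486%.
Position = $29,474,592 / 0.0982486 = $300,000,000.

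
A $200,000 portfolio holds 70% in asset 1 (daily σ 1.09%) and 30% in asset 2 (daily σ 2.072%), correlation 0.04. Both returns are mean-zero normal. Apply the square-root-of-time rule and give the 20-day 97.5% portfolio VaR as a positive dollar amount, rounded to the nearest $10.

σ_p = √(0.7²·1.09² + 0.3²·2.072² + 2·0.04·0.7·0.3·1.09·2.072) = 1.003%.
σ_{20d} = 1.003% × √20 = 4.486%.
z(97.5%) = 1.960.
VaR = 1.960 × 4.486% = 8.793%; on $200,000 that is $17,586.

$17,590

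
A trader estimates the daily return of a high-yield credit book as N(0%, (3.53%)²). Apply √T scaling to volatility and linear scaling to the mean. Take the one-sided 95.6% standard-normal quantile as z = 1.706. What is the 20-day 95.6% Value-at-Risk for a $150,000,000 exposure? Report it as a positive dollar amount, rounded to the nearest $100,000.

$40,400,000

σ_{20d} = 3.53% × √20 = 15.787%.
VaR = 1.706 × 15.787% = 26.933%.
On $150,000,000: 0.26933 × $150,000,000 = $40,399,500.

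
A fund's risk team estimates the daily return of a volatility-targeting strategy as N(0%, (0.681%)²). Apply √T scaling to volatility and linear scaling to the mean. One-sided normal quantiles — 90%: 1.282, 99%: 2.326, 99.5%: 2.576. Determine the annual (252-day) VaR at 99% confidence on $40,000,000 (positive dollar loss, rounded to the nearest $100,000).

$10,100,000

σ_{252d} = 0.681% × √252 = 10.811%.
VaR = 2.326 × 10.811% = 25.146%.
On $40,000,000: 0.25146 × $40,000,000 = $10,058,400.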